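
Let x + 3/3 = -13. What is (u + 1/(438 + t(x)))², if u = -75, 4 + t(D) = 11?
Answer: 1113823876/198025 ≈ 5624.7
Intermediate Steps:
x = -14 (x = -1 - 13 = -14)
t(D) = 7 (t(D) = -4 + 11 = 7)
(u + 1/(438 + t(x)))² = (-75 + 1/(438 + 7))² = (-75 + 1/445)² = (-33374/445)² = 1113823876/198025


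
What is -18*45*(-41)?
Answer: 33210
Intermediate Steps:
-18*45*(-41) = -810*(-41) = 33210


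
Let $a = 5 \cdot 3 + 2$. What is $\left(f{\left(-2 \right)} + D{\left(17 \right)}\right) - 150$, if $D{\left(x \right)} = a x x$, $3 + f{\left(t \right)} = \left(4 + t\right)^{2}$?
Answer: $4764$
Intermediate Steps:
$a = 17$ ($a = 15 + 2 = 17$)
$f{\left(t \right)} = -3 + \left(4 + t\right)^{2}$
$D{\left(x \right)} = 17 x^{2}$ ($D{\left(x \right)} = 17 x x = 17 x^{2}$)
$\left(f{\left(-2 \right)} + D{\left(17 \right)}\right) - 150 = \left(\left(-3 + \left(4 - 2\right)^{2}\right) + 17 \cdot 17^{2}\right) - 150 = \left(\left(-3 + 2^{2}\right) + 17 \cdot 289\right) - 150 = \left(\left(-3 + 4\right) + 4913\right) - 150 = \left(1 + 4913\right) - 150 = 4914 - 150 = 4764$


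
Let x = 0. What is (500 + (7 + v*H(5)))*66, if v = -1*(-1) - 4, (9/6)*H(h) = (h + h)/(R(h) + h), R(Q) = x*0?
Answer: 33198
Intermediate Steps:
R(Q) = 0 (R(Q) = 0*0 = 0)
H(h) = 4/3 (H(h) = 2*((h + h)/(0 + h))/3 = 2*((2*h)/h)/3 = (⅔)*2 = 4/3)
v = -3 (v = 1 - 4 = -3)
(500 + (7 + v*H(5)))*66 = (500 + (7 - 3*4/3))*66 = (500 + (7 - 4))*66 = (500 + 3)*66 = 503*66 = 33198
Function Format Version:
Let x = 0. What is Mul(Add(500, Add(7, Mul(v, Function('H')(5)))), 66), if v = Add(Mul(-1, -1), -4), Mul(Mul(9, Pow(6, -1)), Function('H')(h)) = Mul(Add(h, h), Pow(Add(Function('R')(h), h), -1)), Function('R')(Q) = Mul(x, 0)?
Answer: 33198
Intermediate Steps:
Function('R')(Q) = 0 (Function('R')(Q) = Mul(0, 0) = 0)
Function('H')(h) = Rational(4, 3) (Function('H')(h) = Mul(Rational(2, 3), Mul(Add(h, h), Pow(Add(0, h), -1))) = Mul(Rational(2, 3), Mul(Mul(2, h), Pow(h, -1))) = Mul(Rational(2, 3), 2) = Rational(4, 3))
v = -3 (v = Add(1, -4) = -3)
Mul(Add(500, Add(7, Mul(v, Function('H')(5)))), 66) = Mul(Add(500, Add(7, Mul(-3, Rational(4, 3)))), 66) = Mul(Add(500, Add(7, -4)), 66) = Mul(Add(500, 3), 66) = Mul(503, 66) = 33198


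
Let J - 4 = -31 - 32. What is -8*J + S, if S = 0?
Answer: 472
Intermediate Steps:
J = -59 (J = 4 + (-31 - 32) = 4 - 63 = -59)
-8*J + S = -8*(-59) + 0 = 472 + 0 = 472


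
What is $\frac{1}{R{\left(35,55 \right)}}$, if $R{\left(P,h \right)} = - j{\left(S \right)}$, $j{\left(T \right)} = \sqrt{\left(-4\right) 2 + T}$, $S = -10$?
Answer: $\frac{i \sqrt{2}}{6} \approx 0.2357 i$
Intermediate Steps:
$j{\left(T \right)} = \sqrt{-8 + T}$
$R{\left(P,h \right)} = - 3 i \sqrt{2}$ ($R{\left(P,h \right)} = - \sqrt{-8 - 10} = - \sqrt{-18} = - 3 i \sqrt{2}$)
$\frac{1}{R{\left(35,55 \right)}} = \frac{1}{\left(-3\right) i \sqrt{2}} = \frac{i \sqrt{2}}{6}$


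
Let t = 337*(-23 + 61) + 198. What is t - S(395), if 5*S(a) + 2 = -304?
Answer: 65326/5 ≈ 13065.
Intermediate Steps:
S(a) = -306/5 (S(a) = -⅖ + (⅕)*(-304) = -⅖ - 304/5 = -306/5)
t = 13004 (t = 337*38 + 198 = 12806 + 198 = 13004)
t - S(395) = 13004 - 1*(-306/5) = 13004 + 306/5 = 65326/5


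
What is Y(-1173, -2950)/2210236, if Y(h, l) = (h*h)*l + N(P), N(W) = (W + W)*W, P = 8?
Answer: -2029495211/1105118 ≈ -1836.5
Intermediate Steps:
N(W) = 2*W² (N(W) = (2*W)*W = 2*W²)
Y(h, l) = 128 + l*h² (Y(h, l) = (h*h)*l + 2*8² = h²*l + 2*64 = l*h² + 128 = 128 + l*h²)
Y(-1173, -2950)/2210236 = (128 - 2950*(-1173)²)/2210236 = (128 - 2950*1375929)*(1/2210236) = (128 - 4058990550)*(1/2210236) = -4058990422*1/2210236 = -2029495211/1105118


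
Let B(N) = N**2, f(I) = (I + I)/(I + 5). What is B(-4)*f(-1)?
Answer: -8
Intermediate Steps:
f(I) = 2*I/(5 + I) (f(I) = (2*I)/(5 + I) = 2*I/(5 + I))
B(-4)*f(-1) = (-4)**2*(2*(-1)/(5 - 1)) = 16*(2*(-1)/4) = 16*(2*(-1)*(1/4)) = 16*(-1/2) = -8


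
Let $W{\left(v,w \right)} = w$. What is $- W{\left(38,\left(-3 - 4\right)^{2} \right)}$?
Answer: $-49$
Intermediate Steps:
$- W{\left(38,\left(-3 - 4\right)^{2} \right)} = - \left(-3 - 4\right)^{2} = - \left(-7\right)^{2} = \left(-1\right) 49 = -49$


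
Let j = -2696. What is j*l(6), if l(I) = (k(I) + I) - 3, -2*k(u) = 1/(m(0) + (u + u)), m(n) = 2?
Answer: -55942/7 ≈ -7991.7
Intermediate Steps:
k(u) = -1/(2*(2 + 2*u)) (k(u) = -1/(2*(2 + (u + u))) = -1/(2*(2 + 2*u)))
l(I) = -3 + I - 1/(4 + 4*I) (l(I) = (-1/(4 + 4*I) + I) - 3 = (I - 1/(4 + 4*I)) - 3 = -3 + I - 1/(4 + 4*I))
j*l(6) = -2696*(-¼ + (1 + 6)*(-3 + 6))/(1 + 6) = -2696*(-¼ + 7*3)/7 = -2696*(-¼ + 21)/7 = -2696*83/(7*4) = -2696*83/28 = -55942/7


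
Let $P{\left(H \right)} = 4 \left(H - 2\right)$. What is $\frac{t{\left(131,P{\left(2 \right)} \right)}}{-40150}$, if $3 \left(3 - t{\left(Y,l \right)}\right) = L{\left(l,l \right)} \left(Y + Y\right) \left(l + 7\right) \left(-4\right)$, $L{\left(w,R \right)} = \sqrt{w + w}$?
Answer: $- \frac{3}{40150} \approx -7.472 \cdot 10^{-5}$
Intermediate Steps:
$L{\left(w,R \right)} = \sqrt{2} \sqrt{w}$ ($L{\left(w,R \right)} = \sqrt{2 w} = \sqrt{2} \sqrt{w}$)
$P{\left(H \right)} = -8 + 4 H$ ($P{\left(H \right)} = 4 \left(-2 + H\right) = -8 + 4 H$)
$t{\left(Y,l \right)} = 3 + \frac{8 Y \sqrt{2} \sqrt{l} \left(7 + l\right)}{3}$ ($t{\left(Y,l \right)} = 3 - \frac{\sqrt{2} \sqrt{l} \left(Y + Y\right) \left(l + 7\right) \left(-4\right)}{3} = 3 - \frac{\sqrt{2} \sqrt{l} 2 Y \left(7 + l\right) \left(-4\right)}{3} = 3 - \frac{2 Y \sqrt{2} \sqrt{l} \left(7 + l\right) \left(-4\right)}{3} = 3 - \frac{\left(-8\right) Y \sqrt{2} \sqrt{l} \left(7 + l\right)}{3} = 3 + \frac{8 Y \sqrt{2} \sqrt{l} \left(7 + l\right)}{3}$)
$\frac{t{\left(131,P{\left(2 \right)} \right)}}{-40150} = \frac{3 + \frac{8}{3} \cdot 131 \sqrt{2} \left(-8 + 4 \cdot 2\right)^{\frac{3}{2}} + \frac{56}{3} \cdot 131 \sqrt{2} \sqrt{-8 + 4 \cdot 2}}{-40150} = \left(3 + \frac{8}{3} \cdot 131 \sqrt{2} \left(-8 + 8\right)^{\frac{3}{2}} + \frac{56}{3} \cdot 131 \sqrt{2} \sqrt{-8 + 8}\right) \left(- \frac{1}{40150}\right) = \left(3 + \frac{8}{3} \cdot 131 \sqrt{2} \cdot 0^{\frac{3}{2}} + \frac{56}{3} \cdot 131 \sqrt{2} \sqrt{0}\right) \left(- \frac{1}{40150}\right) = \left(3 + \frac{8}{3} \cdot 131 \sqrt{2} \cdot 0 + \frac{56}{3} \cdot 131 \sqrt{2} \cdot 0\right) \left(- \frac{1}{40150}\right) = \left(3 + 0 + 0\right) \left(- \frac{1}{40150}\right) = 3 \left(- \frac{1}{40150}\right) = - \frac{3}{40150}$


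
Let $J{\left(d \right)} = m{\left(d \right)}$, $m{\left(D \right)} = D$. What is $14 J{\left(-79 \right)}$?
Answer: $-1106$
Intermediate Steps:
$J{\left(d \right)} = d$
$14 J{\left(-79 \right)} = 14 \left(-79\right) = -1106$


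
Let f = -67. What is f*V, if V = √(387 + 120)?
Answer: -871*√3 ≈ -1508.6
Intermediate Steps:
V = 13*√3 (V = √507 = 13*√3 ≈ 22.517)
f*V = -871*√3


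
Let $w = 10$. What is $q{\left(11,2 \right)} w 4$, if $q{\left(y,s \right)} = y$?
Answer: $440$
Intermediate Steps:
$q{\left(11,2 \right)} w 4 = 11 \cdot 10 \cdot 4 = 11 \cdot 40 = 440$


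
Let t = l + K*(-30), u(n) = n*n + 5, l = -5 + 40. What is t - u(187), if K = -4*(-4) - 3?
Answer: -35329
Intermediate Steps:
l = 35
K = 13 (K = 16 - 3 = 13)
u(n) = 5 + n² (u(n) = n² + 5 = 5 + n²)
t = -355 (t = 35 + 13*(-30) = 35 - 390 = -355)
t - u(187) = -355 - (5 + 187²) = -355 - (5 + 34969) = -355 - 1*34974 = -355 - 34974 = -35329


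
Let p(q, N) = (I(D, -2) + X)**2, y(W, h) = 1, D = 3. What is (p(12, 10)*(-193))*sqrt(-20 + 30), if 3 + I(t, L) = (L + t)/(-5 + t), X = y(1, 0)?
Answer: -4825*sqrt(10)/4 ≈ -3814.5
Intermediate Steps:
X = 1
I(t, L) = -3 + (L + t)/(-5 + t)
p(q, N) = 25/4 (p(q, N) = ((15 - 2 - 2*3)/(-5 + 3) + 1)**2 = ((15 - 2 - 6)/(-2) + 1)**2 = (-1/2*7 + 1)**2 = (-7/2 + 1)**2 = (-5/2)**2 = 25/4)
(p(12, 10)*(-193))*sqrt(-20 + 30) = ((25/4)*(-193))*sqrt(-20 + 30) = -4825*sqrt(10)/4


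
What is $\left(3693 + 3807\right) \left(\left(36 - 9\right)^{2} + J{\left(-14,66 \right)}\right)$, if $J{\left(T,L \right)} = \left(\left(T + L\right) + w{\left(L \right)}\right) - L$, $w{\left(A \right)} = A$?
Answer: $5857500$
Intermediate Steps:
$J{\left(T,L \right)} = L + T$ ($J{\left(T,L \right)} = \left(\left(T + L\right) + L\right) - L = \left(\left(L + T\right) + L\right) - L = \left(T + 2 L\right) - L = L + T$)
$\left(3693 + 3807\right) \left(\left(36 - 9\right)^{2} + J{\left(-14,66 \right)}\right) = \left(3693 + 3807\right) \left(\left(36 - 9\right)^{2} + \left(66 - 14\right)\right) = 7500 \left(27^{2} + 52\right) = 7500 \left(729 + 52\right) = 7500 \cdot 781 = 5857500$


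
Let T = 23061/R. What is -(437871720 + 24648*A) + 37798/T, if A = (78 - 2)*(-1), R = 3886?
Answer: -10054413879764/23061 ≈ -4.3599e+8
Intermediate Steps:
T = 23061/3886 ≈ 5.9344
A = -76 (A = 76*(-1) = -76)
-(437871720 + 24648*A) + 37798/T = -24648/(1/((-6227 - 76) + 23992)) + 37798/(23061/3886) = -24648/(1/(-6303 + 23992)) + 37798*(3886/23061) = -24648/(1/17689) + 146883028/23061 = -24648/1/17689 + 146883028/23061 = -24648*17689 + 146883028/23061 = -435998472 + 146883028/23061 = -10054413879764/23061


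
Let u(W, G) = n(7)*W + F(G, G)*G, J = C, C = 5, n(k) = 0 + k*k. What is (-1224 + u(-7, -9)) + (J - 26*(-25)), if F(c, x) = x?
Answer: -831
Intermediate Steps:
n(k) = k**2 (n(k) = 0 + k**2 = k**2)
J = 5
u(W, G) = G**2 + 49*W (u(W, G) = 7**2*W + G*G = 49*W + G**2 = G**2 + 49*W)
(-1224 + u(-7, -9)) + (J - 26*(-25)) = (-1224 + ((-9)**2 + 49*(-7))) + (5 - 26*(-25)) = (-1224 + (81 - 343)) + (5 + 650) = (-1224 - 262) + 655 = -1486 + 655 = -831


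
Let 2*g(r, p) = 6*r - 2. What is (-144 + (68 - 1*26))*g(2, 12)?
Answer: -510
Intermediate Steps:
g(r, p) = -1 + 3*r (g(r, p) = (6*r - 2)/2 = (-2 + 6*r)/2 = -1 + 3*r)
(-144 + (68 - 1*26))*g(2, 12) = (-144 + (68 - 1*26))*(-1 + 3*2) = (-144 + (68 - 26))*(-1 + 6) = (-144 + 42)*5 = -102*5 = -510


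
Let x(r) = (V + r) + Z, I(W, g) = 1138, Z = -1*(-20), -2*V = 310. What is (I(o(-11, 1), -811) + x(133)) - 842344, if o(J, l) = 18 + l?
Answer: -841208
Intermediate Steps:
V = -155 (V = -½*310 = -155)
Z = 20
x(r) = -135 + r (x(r) = (-155 + r) + 20 = -135 + r)
(I(o(-11, 1), -811) + x(133)) - 842344 = (1138 + (-135 + 133)) - 842344 = (1138 - 2) - 842344 = 1136 - 842344 = -841208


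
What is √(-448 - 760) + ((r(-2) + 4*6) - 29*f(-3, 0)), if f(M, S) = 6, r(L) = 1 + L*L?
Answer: -145 + 2*I*√302 ≈ -145.0 + 34.756*I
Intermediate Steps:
r(L) = 1 + L²
√(-448 - 760) + ((r(-2) + 4*6) - 29*f(-3, 0)) = √(-448 - 760) + (((1 + (-2)²) + 4*6) - 29*6) = √(-1208) + (((1 + 4) + 24) - 174) = 2*I*√302 + ((5 + 24) - 174) = 2*I*√302 + (29 - 174) = 2*I*√302 - 145 = -145 + 2*I*√302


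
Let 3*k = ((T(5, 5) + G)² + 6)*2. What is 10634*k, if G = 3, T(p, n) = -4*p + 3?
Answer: 4296136/3 ≈ 1.4320e+6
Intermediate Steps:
T(p, n) = 3 - 4*p
k = 404/3 (k = ((((3 - 4*5) + 3)² + 6)*2)/3 = ((((3 - 20) + 3)² + 6)*2)/3 = (((-17 + 3)² + 6)*2)/3 = (((-14)² + 6)*2)/3 = ((196 + 6)*2)/3 = (202*2)/3 = (⅓)*404 = 404/3 ≈ 134.67)
10634*k = 10634*(404/3) = 4296136/3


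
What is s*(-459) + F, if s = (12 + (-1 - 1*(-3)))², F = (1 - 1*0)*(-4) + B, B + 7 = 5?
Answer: -89970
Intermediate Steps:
B = -2 (B = -7 + 5 = -2)
F = -6 (F = (1 - 1*0)*(-4) - 2 = (1 + 0)*(-4) - 2 = 1*(-4) - 2 = -4 - 2 = -6)
s = 196 (s = (12 + (-1 + 3))² = (12 + 2)² = 14² = 196)
s*(-459) + F = 196*(-459) - 6 = -89964 - 6 = -89970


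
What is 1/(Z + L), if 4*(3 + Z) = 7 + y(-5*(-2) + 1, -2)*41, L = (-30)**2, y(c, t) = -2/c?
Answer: 44/39463 ≈ 0.0011150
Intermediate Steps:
L = 900
Z = -137/44 (Z = -3 + (7 - 2/(-5*(-2) + 1)*41)/4 = -3 + (7 - 2/(10 + 1)*41)/4 = -3 + (7 - 2/11*41)/4 = -3 + (7 - 82/11)/4 = -3 + (1/4)*(-5/11) = -3 - 5/44 = -137/44 ≈ -3.1136)
1/(Z + L) = 1/(-137/44 + 900) = 1/(39463/44) = 44/39463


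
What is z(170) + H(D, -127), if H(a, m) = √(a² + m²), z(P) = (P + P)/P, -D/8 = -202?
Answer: 2 + √2627585 ≈ 1623.0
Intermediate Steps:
D = 1616 (D = -8*(-202) = 1616)
z(P) = 2 (z(P) = (2*P)/P = 2)
z(170) + H(D, -127) = 2 + √(1616² + (-127)²) = 2 + √(2611456 + 16129) = 2 + √2627585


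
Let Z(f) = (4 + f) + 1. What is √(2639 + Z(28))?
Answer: 4*√167 ≈ 51.691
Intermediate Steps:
Z(f) = 5 + f
√(2639 + Z(28)) = √(2639 + (5 + 28)) = √(2639 + 33) = √2672 = 4*√167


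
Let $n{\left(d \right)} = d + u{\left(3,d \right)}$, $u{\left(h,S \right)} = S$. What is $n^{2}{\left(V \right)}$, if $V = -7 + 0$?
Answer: $196$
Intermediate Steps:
$V = -7$
$n{\left(d \right)} = 2 d$ ($n{\left(d \right)} = d + d = 2 d$)
$n^{2}{\left(V \right)} = \left(2 \left(-7\right)\right)^{2} = \left(-14\right)^{2} = 196$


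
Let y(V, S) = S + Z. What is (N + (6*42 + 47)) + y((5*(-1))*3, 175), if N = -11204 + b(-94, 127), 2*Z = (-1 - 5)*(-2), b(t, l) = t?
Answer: -10818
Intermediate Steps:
Z = 6 (Z = ((-1 - 5)*(-2))/2 = (-6*(-2))/2 = (½)*12 = 6)
N = -11298 (N = -11204 - 94 = -11298)
y(V, S) = 6 + S (y(V, S) = S + 6 = 6 + S)
(N + (6*42 + 47)) + y((5*(-1))*3, 175) = (-11298 + (6*42 + 47)) + (6 + 175) = (-11298 + (252 + 47)) + 181 = (-11298 + 299) + 181 = -10999 + 181 = -10818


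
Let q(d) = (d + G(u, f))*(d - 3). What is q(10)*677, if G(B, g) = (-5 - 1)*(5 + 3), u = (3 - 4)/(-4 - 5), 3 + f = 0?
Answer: -180082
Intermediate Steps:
f = -3 (f = -3 + 0 = -3)
u = ⅑ (u = -1/(-9) = -1*(-⅑) = ⅑ ≈ 0.11111)
G(B, g) = -48 (G(B, g) = -6*8 = -48)
q(d) = (-48 + d)*(-3 + d) (q(d) = (d - 48)*(d - 3) = (-48 + d)*(-3 + d))
q(10)*677 = (144 + 10² - 51*10)*677 = (144 + 100 - 510)*677 = -266*677 = -180082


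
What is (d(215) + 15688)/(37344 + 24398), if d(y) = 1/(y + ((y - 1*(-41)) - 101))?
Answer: 5804561/22844540 ≈ 0.25409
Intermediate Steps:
d(y) = 1/(-60 + 2*y) (d(y) = 1/(y + ((y + 41) - 101)) = 1/(y + ((41 + y) - 101)) = 1/(y + (-60 + y)) = 1/(-60 + 2*y))
(d(215) + 15688)/(37344 + 24398) = (1/(2*(-30 + 215)) + 15688)/(37344 + 24398) = ((1/2)/185 + 15688)/61742 = ((1/2)*(1/185) + 15688)*(1/61742) = (1/370 + 15688)*(1/61742) = (5804561/370)*(1/61742) = 5804561/22844540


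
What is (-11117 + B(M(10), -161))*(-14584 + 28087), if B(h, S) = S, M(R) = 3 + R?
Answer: -152286834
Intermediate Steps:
(-11117 + B(M(10), -161))*(-14584 + 28087) = (-11117 - 161)*(-14584 + 28087) = -11278*13503 = -152286834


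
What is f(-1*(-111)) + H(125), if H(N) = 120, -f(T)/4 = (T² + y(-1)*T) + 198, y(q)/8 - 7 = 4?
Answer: -89028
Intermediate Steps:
y(q) = 88 (y(q) = 56 + 8*4 = 56 + 32 = 88)
f(T) = -792 - 352*T - 4*T² (f(T) = -4*((T² + 88*T) + 198) = -4*(198 + T² + 88*T) = -792 - 352*T - 4*T²)
f(-1*(-111)) + H(125) = (-792 - (-352)*(-111) - 4*(-1*(-111))²) + 120 = (-792 - 352*111 - 4*111²) + 120 = (-792 - 39072 - 4*12321) + 120 = (-792 - 39072 - 49284) + 120 = -89148 + 120 = -89028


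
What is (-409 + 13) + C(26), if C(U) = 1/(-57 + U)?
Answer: -12277/31 ≈ -396.03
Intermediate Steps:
(-409 + 13) + C(26) = (-409 + 13) + 1/(-57 + 26) = -396 + 1/(-31) = -396 - 1/31 = -12277/31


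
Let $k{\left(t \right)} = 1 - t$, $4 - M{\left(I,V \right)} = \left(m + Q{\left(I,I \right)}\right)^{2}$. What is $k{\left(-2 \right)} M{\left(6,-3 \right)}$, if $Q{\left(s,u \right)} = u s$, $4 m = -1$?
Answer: $- \frac{61155}{16} \approx -3822.2$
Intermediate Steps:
$m = - \frac{1}{4}$ ($m = \frac{1}{4} \left(-1\right) = - \frac{1}{4} \approx -0.25$)
$Q{\left(s,u \right)} = s u$
$M{\left(I,V \right)} = 4 - \left(- \frac{1}{4} + I^{2}\right)^{2}$ ($M{\left(I,V \right)} = 4 - \left(- \frac{1}{4} + I I\right)^{2} = 4 - \left(- \frac{1}{4} + I^{2}\right)^{2}$)
$k{\left(-2 \right)} M{\left(6,-3 \right)} = \left(1 - -2\right) \left(4 - \frac{\left(-1 + 4 \cdot 6^{2}\right)^{2}}{16}\right) = \left(1 + 2\right) \left(4 - \frac{\left(-1 + 4 \cdot 36\right)^{2}}{16}\right) = 3 \left(4 - \frac{\left(-1 + 144\right)^{2}}{16}\right) = 3 \left(4 - \frac{143^{2}}{16}\right) = 3 \left(4 - \frac{20449}{16}\right) = 3 \left(- \frac{20385}{16}\right) = - \frac{61155}{16}$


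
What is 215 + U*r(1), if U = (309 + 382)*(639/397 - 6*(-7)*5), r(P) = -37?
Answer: -2147772748/397 ≈ -5.4100e+6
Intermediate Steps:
U = 58050219/397 (U = 691*(639*(1/397) + 42*5) = 691*(639/397 + 210) = 691*(84009/397) = 58050219/397 ≈ 1.4622e+5)
215 + U*r(1) = 215 + (58050219/397)*(-37) = 215 - 2147858103/397 = -2147772748/397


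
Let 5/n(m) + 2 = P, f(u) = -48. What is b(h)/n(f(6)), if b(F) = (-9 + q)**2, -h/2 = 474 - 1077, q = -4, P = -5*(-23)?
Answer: 19097/5 ≈ 3819.4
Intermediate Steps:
P = 115
n(m) = 5/113 (n(m) = 5/(-2 + 115) = 5/113)
h = 1206 (h = -2*(474 - 1077) = -2*(-603) = 1206)
b(F) = 169 (b(F) = (-9 - 4)**2 = (-13)**2 = 169)
b(h)/n(f(6)) = 169/(5/113) = 169*(113/5) = 19097/5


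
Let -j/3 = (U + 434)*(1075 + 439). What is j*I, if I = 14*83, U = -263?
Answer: -902504484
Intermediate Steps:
I = 1162
j = -776682 (j = -3*(-263 + 434)*(1075 + 439) = -513*1514 = -3*258894 = -776682)
j*I = -776682*1162 = -902504484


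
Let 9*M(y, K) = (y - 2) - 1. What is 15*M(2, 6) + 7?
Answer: 16/3 ≈ 5.3333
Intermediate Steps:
M(y, K) = -1/3 + y/9 (M(y, K) = ((y - 2) - 1)/9 = ((-2 + y) - 1)/9 = (-3 + y)/9 = -1/3 + y/9)
15*M(2, 6) + 7 = 15*(-1/3 + (1/9)*2) + 7 = 15*(-1/3 + 2/9) + 7 = 15*(-1/9) + 7 = -5/3 + 7 = 16/3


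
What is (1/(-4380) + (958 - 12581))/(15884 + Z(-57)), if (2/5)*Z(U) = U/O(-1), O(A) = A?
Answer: -50908741/70196070 ≈ -0.72524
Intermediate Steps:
Z(U) = -5*U/2 (Z(U) = 5*(U/(-1))/2 = 5*(U*(-1))/2 = 5*(-U)/2 = -5*U/2)
(1/(-4380) + (958 - 12581))/(15884 + Z(-57)) = (1/(-4380) + (958 - 12581))/(15884 - 5/2*(-57)) = (-1/4380 - 11623)/(15884 + 285/2) = -50908741/(4380*32053/2) = -50908741/4380*2/32053 = -50908741/70196070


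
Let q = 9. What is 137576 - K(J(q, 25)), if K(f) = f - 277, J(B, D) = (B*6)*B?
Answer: 137367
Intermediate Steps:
J(B, D) = 6*B² (J(B, D) = (6*B)*B = 6*B²)
K(f) = -277 + f
137576 - K(J(q, 25)) = 137576 - (-277 + 6*9²) = 137576 - (-277 + 6*81) = 137576 - (-277 + 486) = 137576 - 1*209 = 137576 - 209 = 137367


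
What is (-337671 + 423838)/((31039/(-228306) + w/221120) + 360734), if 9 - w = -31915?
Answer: 543746327339280/2276367892871693 ≈ 0.23887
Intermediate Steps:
w = 31924 (w = 9 - 1*(-31915) = 9 + 31915 = 31924)
(-337671 + 423838)/((31039/(-228306) + w/221120) + 360734) = (-337671 + 423838)/((31039/(-228306) + 31924/221120) + 360734) = 86167/((31039*(-1/228306) + 31924*(1/221120)) + 360734) = 86167/((-31039/228306 + 7981/55280) + 360734) = 86167/(53137133/6310377840 + 360734) = 86167/(2276367892871693/6310377840) = 86167*(6310377840/2276367892871693) = 543746327339280/2276367892871693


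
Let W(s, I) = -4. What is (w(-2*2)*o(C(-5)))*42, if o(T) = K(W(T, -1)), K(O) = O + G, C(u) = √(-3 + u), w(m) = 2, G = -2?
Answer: -504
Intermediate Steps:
K(O) = -2 + O (K(O) = O - 2 = -2 + O)
o(T) = -6 (o(T) = -2 - 4 = -6)
(w(-2*2)*o(C(-5)))*42 = (2*(-6))*42 = -12*42 = -504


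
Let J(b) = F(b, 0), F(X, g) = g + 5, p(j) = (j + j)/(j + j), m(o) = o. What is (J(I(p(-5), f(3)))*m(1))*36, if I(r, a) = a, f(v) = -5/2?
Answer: 180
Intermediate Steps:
p(j) = 1 (p(j) = (2*j)/((2*j)) = (2*j)*(1/(2*j)) = 1)
F(X, g) = 5 + g
f(v) = -5/2 (f(v) = -5*½ = -5/2)
J(b) = 5 (J(b) = 5 + 0 = 5)
(J(I(p(-5), f(3)))*m(1))*36 = (5*1)*36 = 5*36 = 180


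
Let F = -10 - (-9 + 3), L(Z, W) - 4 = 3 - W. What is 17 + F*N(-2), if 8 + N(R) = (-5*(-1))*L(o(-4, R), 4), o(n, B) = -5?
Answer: -11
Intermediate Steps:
L(Z, W) = 7 - W (L(Z, W) = 4 + (3 - W) = 7 - W)
N(R) = 7 (N(R) = -8 + (-5*(-1))*(7 - 1*4) = -8 + 5*(7 - 4) = -8 + 5*3 = -8 + 15 = 7)
F = -4 (F = -10 - 1*(-6) = -10 + 6 = -4)
17 + F*N(-2) = 17 - 4*7 = 17 - 28 = -11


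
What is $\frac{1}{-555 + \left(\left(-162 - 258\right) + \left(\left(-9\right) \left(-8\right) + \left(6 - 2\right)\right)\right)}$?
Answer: $- \frac{1}{899} \approx -0.0011123$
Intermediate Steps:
$\frac{1}{-555 + \left(\left(-162 - 258\right) + \left(\left(-9\right) \left(-8\right) + \left(6 - 2\right)\right)\right)} = \frac{1}{-555 + \left(-420 + \left(72 + 4\right)\right)} = \frac{1}{-555 + \left(-420 + 76\right)} = \frac{1}{-555 - 344} = \frac{1}{-899} = - \frac{1}{899}$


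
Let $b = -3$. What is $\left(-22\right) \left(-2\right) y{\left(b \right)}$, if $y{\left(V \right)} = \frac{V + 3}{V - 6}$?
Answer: $0$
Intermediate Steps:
$y{\left(V \right)} = \frac{3 + V}{-6 + V}$
$\left(-22\right) \left(-2\right) y{\left(b \right)} = \left(-22\right) \left(-2\right) \frac{3 - 3}{-6 - 3} = 44 \frac{1}{-9} \cdot 0 = 44 \left(\left(- \frac{1}{9}\right) 0\right) = 44 \cdot 0 = 0$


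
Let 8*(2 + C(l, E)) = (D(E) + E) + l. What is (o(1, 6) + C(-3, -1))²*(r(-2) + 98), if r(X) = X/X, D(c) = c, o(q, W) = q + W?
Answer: 121275/64 ≈ 1894.9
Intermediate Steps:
o(q, W) = W + q
C(l, E) = -2 + E/4 + l/8 (C(l, E) = -2 + ((E + E) + l)/8 = -2 + (2*E + l)/8 = -2 + (l + 2*E)/8 = -2 + (E/4 + l/8) = -2 + E/4 + l/8)
r(X) = 1
(o(1, 6) + C(-3, -1))²*(r(-2) + 98) = ((6 + 1) + (-2 + (¼)*(-1) + (⅛)*(-3)))²*(1 + 98) = (7 + (-2 - ¼ - 3/8))²*99 = (7 - 21/8)²*99 = (35/8)²*99 = (1225/64)*99 = 121275/64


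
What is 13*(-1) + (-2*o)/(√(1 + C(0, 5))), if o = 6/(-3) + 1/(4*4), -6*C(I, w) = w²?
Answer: -13 - 31*I*√114/152 ≈ -13.0 - 2.1776*I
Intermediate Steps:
C(I, w) = -w²/6
o = -31/16 (o = 6*(-⅓) + (¼)*(¼) = -2 + 1/16 = -31/16 ≈ -1.9375)
13*(-1) + (-2*o)/(√(1 + C(0, 5))) = 13*(-1) + (-2*(-31/16))/(√(1 - ⅙*5²)) = -13 + 31/(8*(√(1 - ⅙*25))) = -13 + 31/(8*(√(1 - 25/6))) = -13 + 31/(8*(√(-19/6))) = -13 + 31/(8*((I*√114/6))) = -13 + 31*(-I*√114/19)/8 = -13 - 31*I*√114/152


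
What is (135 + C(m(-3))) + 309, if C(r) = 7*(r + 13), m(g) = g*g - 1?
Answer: 591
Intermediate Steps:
m(g) = -1 + g² (m(g) = g² - 1 = -1 + g²)
C(r) = 91 + 7*r (C(r) = 7*(13 + r) = 91 + 7*r)
(135 + C(m(-3))) + 309 = (135 + (91 + 7*(-1 + (-3)²))) + 309 = (135 + (91 + 7*(-1 + 9))) + 309 = (135 + (91 + 7*8)) + 309 = (135 + (91 + 56)) + 309 = (135 + 147) + 309 = 282 + 309 = 591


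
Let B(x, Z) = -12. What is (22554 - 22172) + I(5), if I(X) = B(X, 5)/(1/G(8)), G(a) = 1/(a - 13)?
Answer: 1922/5 ≈ 384.40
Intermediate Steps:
G(a) = 1/(-13 + a)
I(X) = 12/5 (I(X) = -12/(-13 + 8) = -12/(-5) = -12*(-1/5) = 12/5)
(22554 - 22172) + I(5) = (22554 - 22172) + 12/5 = 382 + 12/5 = 1922/5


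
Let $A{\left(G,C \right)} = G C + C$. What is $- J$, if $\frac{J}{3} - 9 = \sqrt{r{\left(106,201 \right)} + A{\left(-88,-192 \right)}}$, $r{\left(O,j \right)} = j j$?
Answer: $-27 - 27 \sqrt{705} \approx -743.9$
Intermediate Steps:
$A{\left(G,C \right)} = C + C G$ ($A{\left(G,C \right)} = C G + C = C + C G$)
$r{\left(O,j \right)} = j^{2}$
$J = 27 + 27 \sqrt{705}$ ($J = 27 + 3 \sqrt{201^{2} - 192 \left(1 - 88\right)} = 27 + 3 \sqrt{40401 - -16704} = 27 + 3 \sqrt{40401 + 16704} = 27 + 3 \sqrt{57105} = 27 + 3 \cdot 9 \sqrt{705} = 27 + 27 \sqrt{705} \approx 743.9$)
$- J = - (27 + 27 \sqrt{705}) = -27 - 27 \sqrt{705}$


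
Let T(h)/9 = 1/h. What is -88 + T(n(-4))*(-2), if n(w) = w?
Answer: -167/2 ≈ -83.500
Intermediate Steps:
T(h) = 9/h
-88 + T(n(-4))*(-2) = -88 + (9/(-4))*(-2) = -88 + (9*(-¼))*(-2) = -88 - 9/4*(-2) = -88 + 9/2 = -167/2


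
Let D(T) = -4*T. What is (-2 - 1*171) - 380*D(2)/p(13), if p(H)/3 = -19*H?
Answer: -6907/39 ≈ -177.10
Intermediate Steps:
p(H) = -57*H (p(H) = 3*(-19*H) = -57*H)
(-2 - 1*171) - 380*D(2)/p(13) = (-2 - 1*171) - 380*(-4*2)/((-57*13)) = (-2 - 171) - (-3040)/(-741) = -173 - (-3040)*(-1)/741 = -173 - 380*8/741 = -173 - 160/39 = -6907/39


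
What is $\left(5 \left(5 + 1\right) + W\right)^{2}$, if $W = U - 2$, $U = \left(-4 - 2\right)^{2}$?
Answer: $4096$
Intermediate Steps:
$U = 36$ ($U = \left(-6\right)^{2} = 36$)
$W = 34$ ($W = 36 - 2 = 34$)
$\left(5 \left(5 + 1\right) + W\right)^{2} = \left(5 \left(5 + 1\right) + 34\right)^{2} = \left(5 \cdot 6 + 34\right)^{2} = \left(30 + 34\right)^{2} = 64^{2} = 4096$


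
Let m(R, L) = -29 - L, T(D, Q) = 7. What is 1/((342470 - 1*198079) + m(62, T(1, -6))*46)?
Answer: 1/142735 ≈ 7.0060e-6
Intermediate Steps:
1/((342470 - 1*198079) + m(62, T(1, -6))*46) = 1/((342470 - 1*198079) + (-29 - 1*7)*46) = 1/((342470 - 198079) + (-29 - 7)*46) = 1/(144391 - 36*46) = 1/(144391 - 1656) = 1/142735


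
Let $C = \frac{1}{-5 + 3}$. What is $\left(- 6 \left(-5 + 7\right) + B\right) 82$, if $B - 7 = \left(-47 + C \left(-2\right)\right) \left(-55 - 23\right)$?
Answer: $293806$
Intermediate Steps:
$C = - \frac{1}{2}$ ($C = \frac{1}{-2} = - \frac{1}{2} \approx -0.5$)
$B = 3595$ ($B = 7 + \left(-47 - -1\right) \left(-55 - 23\right) = 7 + \left(-47 + 1\right) \left(-78\right) = 7 - -3588 = 7 + 3588 = 3595$)
$\left(- 6 \left(-5 + 7\right) + B\right) 82 = \left(- 6 \left(-5 + 7\right) + 3595\right) 82 = \left(\left(-6\right) 2 + 3595\right) 82 = \left(-12 + 3595\right) 82 = 3583 \cdot 82 = 293806$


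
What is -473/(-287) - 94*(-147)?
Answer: 3966239/287 ≈ 13820.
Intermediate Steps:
-473/(-287) - 94*(-147) = -473*(-1/287) + 13818 = 473/287 + 13818 = 3966239/287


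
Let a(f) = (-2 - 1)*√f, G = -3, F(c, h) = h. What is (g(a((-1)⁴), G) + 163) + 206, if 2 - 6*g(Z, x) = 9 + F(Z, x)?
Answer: 1105/3 ≈ 368.33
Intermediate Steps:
a(f) = -3*√f
g(Z, x) = -7/6 - x/6 (g(Z, x) = ⅓ - (9 + x)/6 = ⅓ + (-3/2 - x/6) = -7/6 - x/6)
(g(a((-1)⁴), G) + 163) + 206 = ((-7/6 - ⅙*(-3)) + 163) + 206 = ((-7/6 + ½) + 163) + 206 = (-⅔ + 163) + 206 = 487/3 + 206 = 1105/3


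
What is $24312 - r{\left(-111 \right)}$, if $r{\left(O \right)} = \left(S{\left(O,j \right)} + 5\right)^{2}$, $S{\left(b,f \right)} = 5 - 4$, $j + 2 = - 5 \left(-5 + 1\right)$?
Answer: $24276$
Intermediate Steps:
$j = 18$ ($j = -2 - 5 \left(-5 + 1\right) = -2 - -20 = -2 + 20 = 18$)
$S{\left(b,f \right)} = 1$ ($S{\left(b,f \right)} = 5 - 4 = 1$)
$r{\left(O \right)} = 36$ ($r{\left(O \right)} = \left(1 + 5\right)^{2} = 6^{2} = 36$)
$24312 - r{\left(-111 \right)} = 24312 - 36 = 24276$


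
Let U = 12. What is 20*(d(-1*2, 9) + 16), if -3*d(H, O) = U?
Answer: 240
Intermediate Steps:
d(H, O) = -4 (d(H, O) = -⅓*12 = -4)
20*(d(-1*2, 9) + 16) = 20*(-4 + 16) = 20*12 = 240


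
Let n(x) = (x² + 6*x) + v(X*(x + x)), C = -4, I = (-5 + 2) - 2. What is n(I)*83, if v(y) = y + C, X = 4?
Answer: -4067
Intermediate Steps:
I = -5 (I = -3 - 2 = -5)
v(y) = -4 + y (v(y) = y - 4 = -4 + y)
n(x) = -4 + x² + 14*x (n(x) = (x² + 6*x) + (-4 + 4*(x + x)) = (x² + 6*x) + (-4 + 4*(2*x)) = (x² + 6*x) + (-4 + 8*x) = -4 + x² + 14*x)
n(I)*83 = (-4 + (-5)² + 14*(-5))*83 = (-4 + 25 - 70)*83 = -49*83 = -4067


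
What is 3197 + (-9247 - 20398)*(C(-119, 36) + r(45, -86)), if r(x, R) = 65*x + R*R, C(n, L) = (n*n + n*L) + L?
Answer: -599833733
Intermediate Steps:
C(n, L) = L + n**2 + L*n (C(n, L) = (n**2 + L*n) + L = L + n**2 + L*n)
r(x, R) = R**2 + 65*x (r(x, R) = 65*x + R**2 = R**2 + 65*x)
3197 + (-9247 - 20398)*(C(-119, 36) + r(45, -86)) = 3197 + (-9247 - 20398)*((36 + (-119)**2 + 36*(-119)) + ((-86)**2 + 65*45)) = 3197 - 29645*((36 + 14161 - 4284) + (7396 + 2925)) = 3197 - 29645*(9913 + 10321) = 3197 - 29645*20234 = 3197 - 599836930 = -599833733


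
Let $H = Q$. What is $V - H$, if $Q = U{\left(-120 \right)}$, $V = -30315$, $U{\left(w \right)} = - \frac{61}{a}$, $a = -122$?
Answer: $- \frac{60631}{2} \approx -30316.0$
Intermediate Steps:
$U{\left(w \right)} = \frac{1}{2}$ ($U{\left(w \right)} = - \frac{61}{-122} = \left(-61\right) \left(- \frac{1}{122}\right) = \frac{1}{2}$)
$Q = \frac{1}{2} \approx 0.5$
$H = \frac{1}{2} \approx 0.5$
$V - H = -30315 - \frac{1}{2} = - \frac{60631}{2}$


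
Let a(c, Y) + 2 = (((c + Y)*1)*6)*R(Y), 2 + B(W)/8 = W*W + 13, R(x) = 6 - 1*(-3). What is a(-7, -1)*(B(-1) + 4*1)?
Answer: -43400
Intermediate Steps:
R(x) = 9 (R(x) = 6 + 3 = 9)
B(W) = 88 + 8*W² (B(W) = -16 + 8*(W*W + 13) = -16 + 8*(W² + 13) = -16 + 8*(13 + W²) = -16 + (104 + 8*W²) = 88 + 8*W²)
a(c, Y) = -2 + 54*Y + 54*c (a(c, Y) = -2 + (((c + Y)*1)*6)*9 = -2 + (((Y + c)*1)*6)*9 = -2 + ((Y + c)*6)*9 = -2 + (6*Y + 6*c)*9 = -2 + (54*Y + 54*c) = -2 + 54*Y + 54*c)
a(-7, -1)*(B(-1) + 4*1) = (-2 + 54*(-1) + 54*(-7))*((88 + 8*(-1)²) + 4*1) = (-2 - 54 - 378)*((88 + 8*1) + 4) = -434*((88 + 8) + 4) = -434*(96 + 4) = -434*100 = -43400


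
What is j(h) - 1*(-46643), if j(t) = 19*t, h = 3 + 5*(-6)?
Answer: 46130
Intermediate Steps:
h = -27 (h = 3 - 30 = -27)
j(h) - 1*(-46643) = 19*(-27) - 1*(-46643) = -513 + 46643 = 46130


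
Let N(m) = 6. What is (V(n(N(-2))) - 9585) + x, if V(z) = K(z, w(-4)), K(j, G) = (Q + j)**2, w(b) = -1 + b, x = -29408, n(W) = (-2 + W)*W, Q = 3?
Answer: -38264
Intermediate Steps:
n(W) = W*(-2 + W)
K(j, G) = (3 + j)**2
V(z) = (3 + z)**2
(V(n(N(-2))) - 9585) + x = ((3 + 6*(-2 + 6))**2 - 9585) - 29408 = ((3 + 6*4)**2 - 9585) - 29408 = ((3 + 24)**2 - 9585) - 29408 = (27**2 - 9585) - 29408 = (729 - 9585) - 29408 = -8856 - 29408 = -38264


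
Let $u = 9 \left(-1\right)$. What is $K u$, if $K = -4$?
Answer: $36$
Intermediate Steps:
$u = -9$
$K u = \left(-4\right) \left(-9\right) = 36$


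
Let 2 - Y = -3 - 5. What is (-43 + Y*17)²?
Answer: 16129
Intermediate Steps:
Y = 10 (Y = 2 - (-3 - 5) = 2 - 1*(-8) = 2 + 8 = 10)
(-43 + Y*17)² = (-43 + 10*17)² = (-43 + 170)² = 127² = 16129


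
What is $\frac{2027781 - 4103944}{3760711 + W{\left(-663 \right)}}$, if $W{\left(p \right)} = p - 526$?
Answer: $- \frac{2076163}{3759522} \approx -0.55224$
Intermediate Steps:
$W{\left(p \right)} = -526 + p$
$\frac{2027781 - 4103944}{3760711 + W{\left(-663 \right)}} = \frac{2027781 - 4103944}{3760711 - 1189} = - \frac{2076163}{3760711 - 1189} = - \frac{2076163}{3759522}$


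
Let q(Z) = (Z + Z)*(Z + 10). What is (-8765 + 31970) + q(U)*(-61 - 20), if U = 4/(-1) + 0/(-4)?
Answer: 27093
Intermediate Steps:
U = -4 (U = 4*(-1) + 0*(-¼) = -4 + 0 = -4)
q(Z) = 2*Z*(10 + Z) (q(Z) = (2*Z)*(10 + Z) = 2*Z*(10 + Z))
(-8765 + 31970) + q(U)*(-61 - 20) = (-8765 + 31970) + (2*(-4)*(10 - 4))*(-61 - 20) = 23205 + (2*(-4)*6)*(-81) = 23205 - 48*(-81) = 23205 + 3888 = 27093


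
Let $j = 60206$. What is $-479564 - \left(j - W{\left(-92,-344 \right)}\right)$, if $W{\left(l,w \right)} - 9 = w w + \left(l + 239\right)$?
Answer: $-421278$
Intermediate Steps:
$W{\left(l,w \right)} = 248 + l + w^{2}$ ($W{\left(l,w \right)} = 9 + \left(w w + \left(l + 239\right)\right) = 9 + \left(w^{2} + \left(239 + l\right)\right) = 9 + \left(239 + l + w^{2}\right) = 248 + l + w^{2}$)
$-479564 - \left(j - W{\left(-92,-344 \right)}\right) = -479564 - \left(60206 - \left(248 - 92 + \left(-344\right)^{2}\right)\right) = -479564 - \left(60206 - \left(248 - 92 + 118336\right)\right) = -479564 - \left(60206 - 118492\right) = -479564 - -58286 = -479564 + 58286 = -421278$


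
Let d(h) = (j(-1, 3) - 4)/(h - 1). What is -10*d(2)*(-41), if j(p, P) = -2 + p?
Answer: -2870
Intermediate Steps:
d(h) = -7/(-1 + h) (d(h) = ((-2 - 1) - 4)/(h - 1) = (-3 - 4)/(-1 + h) = -7/(-1 + h))
-10*d(2)*(-41) = -(-70)/(-1 + 2)*(-41) = -(-70)/1*(-41) = -(-70)*(-41) = -10*(-7)*(-41) = 70*(-41) = -2870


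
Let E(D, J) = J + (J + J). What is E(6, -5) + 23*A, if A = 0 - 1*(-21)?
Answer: 468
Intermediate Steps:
E(D, J) = 3*J (E(D, J) = J + 2*J = 3*J)
A = 21 (A = 0 + 21 = 21)
E(6, -5) + 23*A = 3*(-5) + 23*21 = -15 + 483 = 468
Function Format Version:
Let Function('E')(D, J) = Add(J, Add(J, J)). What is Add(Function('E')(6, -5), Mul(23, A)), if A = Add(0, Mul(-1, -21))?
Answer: 468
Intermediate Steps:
Function('E')(D, J) = Mul(3, J) (Function('E')(D, J) = Add(J, Mul(2, J)) = Mul(3, J))
A = 21 (A = Add(0, 21) = 21)
Add(Function('E')(6, -5), Mul(23, A)) = Add(Mul(3, -5), Mul(23, 21)) = Add(-15, 483) = 468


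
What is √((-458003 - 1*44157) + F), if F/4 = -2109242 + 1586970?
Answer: 4*I*√161953 ≈ 1609.7*I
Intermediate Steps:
F = -2089088 (F = 4*(-2109242 + 1586970) = 4*(-522272) = -2089088)
√((-458003 - 1*44157) + F) = √((-458003 - 1*44157) - 2089088) = √((-458003 - 44157) - 2089088) = √(-502160 - 2089088) = √(-2591248) = 4*I*√161953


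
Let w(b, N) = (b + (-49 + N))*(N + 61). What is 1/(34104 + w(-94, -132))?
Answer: 1/53629 ≈ 1.8647e-5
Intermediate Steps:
w(b, N) = (61 + N)*(-49 + N + b) (w(b, N) = (-49 + N + b)*(61 + N) = (61 + N)*(-49 + N + b))
1/(34104 + w(-94, -132)) = 1/(34104 + (-2989 + (-132)² + 12*(-132) + 61*(-94) - 132*(-94))) = 1/(34104 + (-2989 + 17424 - 1584 - 5734 + 12408)) = 1/(34104 + 19525) = 1/53629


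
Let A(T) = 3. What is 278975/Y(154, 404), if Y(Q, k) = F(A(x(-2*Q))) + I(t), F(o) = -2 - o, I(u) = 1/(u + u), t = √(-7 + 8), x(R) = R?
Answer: -557950/9 ≈ -61994.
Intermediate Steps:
t = 1 (t = √1 = 1)
I(u) = 1/(2*u)
Y(Q, k) = -9/2 (Y(Q, k) = (-2 - 1*3) + (½)/1 = (-2 - 3) + (½)*1 = -5 + ½ = -9/2)
278975/Y(154, 404) = 278975/(-9/2) = 278975*(-2/9) = -557950/9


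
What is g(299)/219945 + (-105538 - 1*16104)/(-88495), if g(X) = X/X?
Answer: 486447967/353891505 ≈ 1.3746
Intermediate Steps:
g(X) = 1
g(299)/219945 + (-105538 - 1*16104)/(-88495) = 1/219945 + (-105538 - 1*16104)/(-88495) = 1*(1/219945) + (-105538 - 16104)*(-1/88495) = 1/219945 - 121642*(-1/88495) = 1/219945 + 121642/88495 = 486447967/353891505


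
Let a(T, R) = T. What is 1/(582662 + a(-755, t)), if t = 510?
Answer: 1/581907 ≈ 1.7185e-6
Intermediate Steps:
1/(582662 + a(-755, t)) = 1/(582662 - 755) = 1/581907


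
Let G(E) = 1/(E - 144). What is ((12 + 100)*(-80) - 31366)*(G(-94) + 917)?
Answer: -4400473935/119 ≈ -3.6979e+7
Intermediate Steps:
G(E) = 1/(-144 + E)
((12 + 100)*(-80) - 31366)*(G(-94) + 917) = ((12 + 100)*(-80) - 31366)*(1/(-144 - 94) + 917) = (112*(-80) - 31366)*(1/(-238) + 917) = (-8960 - 31366)*(-1/238 + 917) = -40326*218245/238 = -4400473935/119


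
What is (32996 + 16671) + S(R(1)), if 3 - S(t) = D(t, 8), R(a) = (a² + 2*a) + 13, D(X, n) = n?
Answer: 49662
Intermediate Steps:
R(a) = 13 + a² + 2*a
S(t) = -5 (S(t) = 3 - 1*8 = 3 - 8 = -5)
(32996 + 16671) + S(R(1)) = (32996 + 16671) - 5 = 49667 - 5 = 49662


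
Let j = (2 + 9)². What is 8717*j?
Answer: 1054757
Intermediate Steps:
j = 121 (j = 11² = 121)
8717*j = 8717*121 = 1054757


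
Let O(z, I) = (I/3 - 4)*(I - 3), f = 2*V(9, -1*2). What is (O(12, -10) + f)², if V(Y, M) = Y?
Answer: 115600/9 ≈ 12844.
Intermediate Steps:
f = 18 (f = 2*9 = 18)
O(z, I) = (-4 + I/3)*(-3 + I) (O(z, I) = (I*(⅓) - 4)*(-3 + I) = (I/3 - 4)*(-3 + I) = (-4 + I/3)*(-3 + I))
(O(12, -10) + f)² = ((12 - 5*(-10) + (⅓)*(-10)²) + 18)² = ((12 + 50 + (⅓)*100) + 18)² = ((12 + 50 + 100/3) + 18)² = (286/3 + 18)² = (340/3)² = 115600/9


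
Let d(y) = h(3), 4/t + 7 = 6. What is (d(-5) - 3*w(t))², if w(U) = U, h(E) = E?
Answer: 225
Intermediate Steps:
t = -4 (t = 4/(-7 + 6) = 4/(-1) = 4*(-1) = -4)
d(y) = 3
(d(-5) - 3*w(t))² = (3 - 3*(-4))² = (3 + 12)² = 15² = 225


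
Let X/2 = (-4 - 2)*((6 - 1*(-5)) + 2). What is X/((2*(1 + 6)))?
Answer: -78/7 ≈ -11.143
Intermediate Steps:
X = -156 (X = 2*((-4 - 2)*((6 - 1*(-5)) + 2)) = 2*(-6*((6 + 5) + 2)) = 2*(-6*(11 + 2)) = 2*(-6*13) = 2*(-78) = -156)
X/((2*(1 + 6))) = -156/(2*(1 + 6)) = -156/(2*7) = -156/14 = (1/14)*(-156) = -78/7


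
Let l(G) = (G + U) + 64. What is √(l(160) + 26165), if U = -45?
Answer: 2*√6586 ≈ 162.31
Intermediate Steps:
l(G) = 19 + G (l(G) = (G - 45) + 64 = (-45 + G) + 64 = 19 + G)
√(l(160) + 26165) = √((19 + 160) + 26165) = √(179 + 26165) = √26344 = 2*√6586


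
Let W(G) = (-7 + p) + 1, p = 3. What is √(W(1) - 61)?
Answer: 8*I ≈ 8.0*I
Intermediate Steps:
W(G) = -3 (W(G) = (-7 + 3) + 1 = -4 + 1 = -3)
√(W(1) - 61) = √(-3 - 61) = √(-64) = 8*I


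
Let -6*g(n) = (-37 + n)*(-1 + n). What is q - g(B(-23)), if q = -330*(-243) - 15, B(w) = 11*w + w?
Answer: 567751/6 ≈ 94625.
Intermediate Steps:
B(w) = 12*w
g(n) = -(-1 + n)*(-37 + n)/6 (g(n) = -(-37 + n)*(-1 + n)/6 = -(-1 + n)*(-37 + n)/6)
q = 80175 (q = 80190 - 15 = 80175)
q - g(B(-23)) = 80175 - (-37/6 - (12*(-23))²/6 + 19*(12*(-23))/3) = 80175 - (-37/6 - ⅙*(-276)² + (19/3)*(-276)) = 80175 - (-37/6 - ⅙*76176 - 1748) = 80175 - (-37/6 - 12696 - 1748) = 80175 - 1*(-86701/6) = 80175 + 86701/6 = 567751/6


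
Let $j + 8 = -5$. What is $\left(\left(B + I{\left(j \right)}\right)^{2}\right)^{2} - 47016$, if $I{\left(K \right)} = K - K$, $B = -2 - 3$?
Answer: $-46391$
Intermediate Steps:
$B = -5$
$j = -13$ ($j = -8 - 5 = -13$)
$I{\left(K \right)} = 0$
$\left(\left(B + I{\left(j \right)}\right)^{2}\right)^{2} - 47016 = \left(\left(-5 + 0\right)^{2}\right)^{2} - 47016 = \left(\left(-5\right)^{2}\right)^{2} - 47016 = 25^{2} - 47016 = 625 - 47016 = -46391$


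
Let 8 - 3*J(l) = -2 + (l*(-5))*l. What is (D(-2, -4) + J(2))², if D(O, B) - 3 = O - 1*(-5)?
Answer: 256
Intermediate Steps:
J(l) = 10/3 + 5*l²/3 (J(l) = 8/3 - (-2 + (l*(-5))*l)/3 = 8/3 - (-2 + (-5*l)*l)/3 = 8/3 - (-2 - 5*l²)/3 = 8/3 + (⅔ + 5*l²/3) = 10/3 + 5*l²/3)
D(O, B) = 8 + O (D(O, B) = 3 + (O - 1*(-5)) = 3 + (O + 5) = 3 + (5 + O) = 8 + O)
(D(-2, -4) + J(2))² = ((8 - 2) + (10/3 + (5/3)*2²))² = (6 + (10/3 + (5/3)*4))² = (6 + (10/3 + 20/3))² = (6 + 10)² = 16² = 256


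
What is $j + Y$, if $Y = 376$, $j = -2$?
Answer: $374$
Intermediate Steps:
$j + Y = -2 + 376 = 374$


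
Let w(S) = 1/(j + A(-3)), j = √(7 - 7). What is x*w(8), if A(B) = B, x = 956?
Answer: -956/3 ≈ -318.67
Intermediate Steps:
j = 0 (j = √0 = 0)
w(S) = -⅓ (w(S) = 1/(0 - 3) = 1/(-3) = -⅓)
x*w(8) = 956*(-⅓) = -956/3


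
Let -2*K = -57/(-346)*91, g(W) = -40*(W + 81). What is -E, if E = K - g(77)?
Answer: -4368253/692 ≈ -6312.5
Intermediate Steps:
g(W) = -3240 - 40*W (g(W) = -40*(81 + W) = -3240 - 40*W)
K = -5187/692 (K = -(-57/(-346))*91/2 = -(-57*(-1/346))*91/2 = -57*91/692 = -½*5187/346 = -5187/692 ≈ -7.4957)
E = 4368253/692 (E = -5187/692 - (-3240 - 40*77) = -5187/692 - (-3240 - 3080) = -5187/692 - 1*(-6320) = -5187/692 + 6320 = 4368253/692 ≈ 6312.5)
-E = -1*4368253/692 = -4368253/692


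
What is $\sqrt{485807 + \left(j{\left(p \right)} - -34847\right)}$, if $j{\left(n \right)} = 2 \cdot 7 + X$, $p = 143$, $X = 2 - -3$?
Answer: $\sqrt{520673} \approx 721.58$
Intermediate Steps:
$X = 5$ ($X = 2 + 3 = 5$)
$j{\left(n \right)} = 19$ ($j{\left(n \right)} = 2 \cdot 7 + 5 = 14 + 5 = 19$)
$\sqrt{485807 + \left(j{\left(p \right)} - -34847\right)} = \sqrt{485807 + \left(19 - -34847\right)} = \sqrt{485807 + \left(19 + 34847\right)} = \sqrt{485807 + 34866} = \sqrt{520673}$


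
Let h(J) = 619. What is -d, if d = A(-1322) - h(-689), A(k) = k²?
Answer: -1747065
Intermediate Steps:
d = 1747065 (d = (-1322)² - 1*619 = 1747684 - 619 = 1747065)
-d = -1*1747065 = -1747065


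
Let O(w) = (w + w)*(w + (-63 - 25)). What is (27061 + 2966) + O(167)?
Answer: 56413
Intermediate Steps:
O(w) = 2*w*(-88 + w) (O(w) = (2*w)*(w - 88) = (2*w)*(-88 + w) = 2*w*(-88 + w))
(27061 + 2966) + O(167) = (27061 + 2966) + 2*167*(-88 + 167) = 30027 + 2*167*79 = 30027 + 26386 = 56413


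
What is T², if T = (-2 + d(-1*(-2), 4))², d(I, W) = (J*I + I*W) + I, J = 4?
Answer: 65536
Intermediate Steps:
d(I, W) = 5*I + I*W (d(I, W) = (4*I + I*W) + I = 5*I + I*W)
T = 256 (T = (-2 + (-1*(-2))*(5 + 4))² = (-2 + 2*9)² = (-2 + 18)² = 16² = 256)
T² = 256² = 65536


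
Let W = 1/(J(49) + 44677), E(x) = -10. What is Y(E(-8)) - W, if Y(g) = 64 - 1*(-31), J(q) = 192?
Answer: 4262554/44869 ≈ 95.000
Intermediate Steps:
W = 1/44869 (W = 1/(192 + 44677) = 1/44869 ≈ 2.2287e-5)
Y(g) = 95 (Y(g) = 64 + 31 = 95)
Y(E(-8)) - W = 95 - 1*1/44869 = 95 - 1/44869 = 4262554/44869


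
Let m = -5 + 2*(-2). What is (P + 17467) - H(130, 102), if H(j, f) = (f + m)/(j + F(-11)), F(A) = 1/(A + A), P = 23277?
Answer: 38828350/953 ≈ 40743.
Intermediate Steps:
m = -9 (m = -5 - 4 = -9)
F(A) = 1/(2*A)
H(j, f) = (-9 + f)/(-1/22 + j) (H(j, f) = (f - 9)/(j + (½)/(-11)) = (-9 + f)/(j + (½)*(-1/11)) = (-9 + f)/(j - 1/22) = (-9 + f)/(-1/22 + j))
(P + 17467) - H(130, 102) = (23277 + 17467) - 22*(-9 + 102)/(-1 + 22*130) = 40744 - 22*93/(-1 + 2860) = 40744 - 22*93/2859 = 40744 - 1*682/953 = 40744 - 682/953 = 38828350/953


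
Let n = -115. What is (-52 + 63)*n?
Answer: -1265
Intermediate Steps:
(-52 + 63)*n = (-52 + 63)*(-115) = 11*(-115) = -1265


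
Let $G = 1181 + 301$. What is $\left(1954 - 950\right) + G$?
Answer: $2486$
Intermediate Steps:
$G = 1482$
$\left(1954 - 950\right) + G = \left(1954 - 950\right) + 1482 = 1004 + 1482 = 2486$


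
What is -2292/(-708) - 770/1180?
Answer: 305/118 ≈ 2.5847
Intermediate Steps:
-2292/(-708) - 770/1180 = -2292*(-1/708) - 770*1/1180 = 191/59 - 77/118 = 305/118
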